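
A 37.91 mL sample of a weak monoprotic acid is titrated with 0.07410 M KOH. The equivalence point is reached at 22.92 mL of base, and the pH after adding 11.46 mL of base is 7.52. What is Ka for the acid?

3.0 x 10^-8

11.46 mL is half of the equivalence volume, so this is the half-equivalence point where [HA] = [A^-].
At half-equivalence pH = pKa, so pKa = 7.52.
Ka = 10^(-7.52) = 3.0 x 10^-8.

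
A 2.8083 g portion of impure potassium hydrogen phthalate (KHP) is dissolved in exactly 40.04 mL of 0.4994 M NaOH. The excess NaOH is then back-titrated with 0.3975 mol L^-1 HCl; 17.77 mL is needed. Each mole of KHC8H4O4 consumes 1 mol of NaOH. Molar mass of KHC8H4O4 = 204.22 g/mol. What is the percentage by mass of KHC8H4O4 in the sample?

94.0%

Total n(NaOH) added = 0.4994 x 0.04004 = 0.02000 mol.
n(HCl) used = 0.3975 x 0.01777 = 0.007064 mol, which equals the excess n(NaOH).
So n(NaOH) consumed by the sample = 0.02000 - 0.007064 = 0.01293 mol.
n(KHC8H4O4) = 0.01293 / 1 = 0.01293 mol.
mass KHC8H4O4 = 0.01293 x 204.22 = 2.641 g, so %KHC8H4O4 = 2.641/2.8083 x 100 = 94.0%.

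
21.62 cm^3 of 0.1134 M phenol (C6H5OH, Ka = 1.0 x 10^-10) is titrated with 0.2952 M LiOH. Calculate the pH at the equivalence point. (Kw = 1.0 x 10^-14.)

n(C6H5OH) = 0.1134 x 0.02162 = 0.002452 mol; V(LiOH) at equivalence = 0.002452/0.2952 = 0.008305 L.
At equivalence all the acid is converted to C6H5O-; total volume = 0.02162 + 0.008305 = 0.02993 L, so [C6H5O-] = 0.002452/0.02993 = 0.08193 M.
Kb = Kw/Ka = 1.0e-14 / 1.0 x 10^-10 = 0.000100.
[OH^-] = sqrt(Kb x [C6H5O-]) = sqrt(0.000100 x 0.08193) = 0.00286 M.
pOH = 2.54, so pH = 14.00 - 2.54 = 11.46.

11.46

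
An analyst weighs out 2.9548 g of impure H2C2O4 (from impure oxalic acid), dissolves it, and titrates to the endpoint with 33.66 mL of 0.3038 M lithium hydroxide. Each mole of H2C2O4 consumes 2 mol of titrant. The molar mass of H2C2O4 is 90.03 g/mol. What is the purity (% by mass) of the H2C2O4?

n(LiOH) = 0.3038 x 0.03366 = 0.01023 mol.
n(H2C2O4) = 0.01023 / 2 = 0.005113 mol.
mass of H2C2O4 = 0.005113 x 90.03 = 0.4603 g.
% purity = 0.4603 / 2.9548 x 100 = 15.6%.

15.6%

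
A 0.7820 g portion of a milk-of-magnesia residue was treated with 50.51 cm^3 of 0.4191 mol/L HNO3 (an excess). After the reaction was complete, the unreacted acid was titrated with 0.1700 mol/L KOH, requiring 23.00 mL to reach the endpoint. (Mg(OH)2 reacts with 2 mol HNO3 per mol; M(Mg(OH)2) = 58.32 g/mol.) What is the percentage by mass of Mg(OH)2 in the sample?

Total n(HNO3) added = 0.4191 x 0.05051 = 0.02117 mol.
n(KOH) used = 0.1700 x 0.02300 = 0.003910 mol, which equals the excess n(HNO3).
So n(HNO3) consumed by the sample = 0.02117 - 0.003910 = 0.01726 mol.
n(Mg(OH)2) = 0.01726 / 2 = 0.008629 mol.
mass Mg(OH)2 = 0.008629 x 58.32 = 0.5033 g, so %Mg(OH)2 = 0.5033/0.7820 x 100 = 64.4%.

64.4%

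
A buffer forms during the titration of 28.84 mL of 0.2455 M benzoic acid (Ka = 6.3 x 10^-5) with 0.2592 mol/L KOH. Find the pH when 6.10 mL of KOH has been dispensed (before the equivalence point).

Initial n(C6H5COOH) = 0.2455 x 0.02884 = 0.007080 mol.
n(KOH) added = 0.2592 x 0.006100 = 0.001581 mol, converting that many moles of C6H5COOH to C6H5COO-.
Remaining n(C6H5COOH) = 0.005499 mol; n(C6H5COO-) = 0.001581 mol.
By Henderson-Hasselbalch, pH = pKa + log([A^-]/[HA]) = 4.20 + log(0.001581/0.005499) = 4.20 + (-0.54) = 3.66.

3.66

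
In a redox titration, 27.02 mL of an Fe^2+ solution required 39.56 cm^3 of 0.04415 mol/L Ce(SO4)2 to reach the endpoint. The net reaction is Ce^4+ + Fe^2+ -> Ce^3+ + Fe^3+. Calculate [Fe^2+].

n(Ce(SO4)2) = 0.04415 x 0.03956 = 0.001747 mol.
From the balanced equation, 1 mol Ce(SO4)2 reacts with 1 mol Fe^2+, so n(Fe^2+) = 0.001747 x 1/1 = 0.001747 mol.
[Fe^2+] = 0.001747 / 0.02702 L = 0.0646 M.

0.0646 M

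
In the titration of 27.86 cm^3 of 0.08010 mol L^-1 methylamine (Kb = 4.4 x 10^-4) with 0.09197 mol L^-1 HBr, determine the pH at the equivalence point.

n(CH3NH2) = 0.08010 x 0.02786 = 0.002232 mol; V(HBr) at equivalence = 0.002232/0.09197 = 0.02426 L.
At equivalence the base is fully converted to CH3NH3+; total volume = 0.05212 L, so [CH3NH3+] = 0.002232/0.05212 = 0.04281 M.
Ka(CH3NH3+) = Kw/Kb = 1.0e-14 / 4.4 x 10^-4 = 2.27e-11.
[H^+] = sqrt(Ka x [CH3NH3+]) = sqrt(2.27e-11 x 0.04281) = 9.86e-7 M.
pH = -log(9.86e-7) = 6.01.

6.01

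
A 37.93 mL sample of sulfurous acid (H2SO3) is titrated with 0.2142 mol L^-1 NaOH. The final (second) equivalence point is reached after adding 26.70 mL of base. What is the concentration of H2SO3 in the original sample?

n(NaOH) = 0.2142 x 0.02670 = 0.005719 mol.
At the final (second) equivalence point, 2 mol OH^- react per mol H2SO3, so n(H2SO3) = 0.005719 / 2 = 0.002860 mol.
[H2SO3] = 0.002860 / 0.03793 L = 0.0754 M.

0.0754 M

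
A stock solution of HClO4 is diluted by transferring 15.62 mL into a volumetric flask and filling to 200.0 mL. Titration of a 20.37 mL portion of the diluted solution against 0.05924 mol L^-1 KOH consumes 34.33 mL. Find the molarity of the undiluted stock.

n(KOH) = 0.05924 x 0.03433 = 0.002034 mol.
n(HClO4) in the aliquot = 0.002034 mol.
[diluted HClO4] = 0.002034 / 0.02037 = 0.09984 M.
Dilution factor = 200.0/15.62 = 12.80, so [stock] = 0.09984 x 12.80 = 1.28 M.

1.28 M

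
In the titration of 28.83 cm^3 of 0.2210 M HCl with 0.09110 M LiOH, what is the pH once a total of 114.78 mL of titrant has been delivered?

n(acid) = 0.2210 x 0.02883 = 0.006371 mol; n(LiOH) added = 0.09110 x 0.1148 = 0.01046 mol.
Base is in excess by 0.01046 - 0.006371 = 0.004085 mol in a total volume of 0.1436 L.
[OH^-] = 0.004085/0.1436 = 0.02845 M, so pOH = 1.55 and pH = 14.00 - 1.55 = 12.45.

12.45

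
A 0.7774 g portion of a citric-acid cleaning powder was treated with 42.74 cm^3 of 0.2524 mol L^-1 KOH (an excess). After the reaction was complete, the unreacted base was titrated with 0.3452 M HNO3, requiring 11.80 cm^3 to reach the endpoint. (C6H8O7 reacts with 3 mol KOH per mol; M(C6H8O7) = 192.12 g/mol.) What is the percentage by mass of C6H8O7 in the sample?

Total n(KOH) added = 0.2524 x 0.04274 = 0.01079 mol.
n(HNO3) used = 0.3452 x 0.01180 = 0.004073 mol, which equals the excess n(KOH).
So n(KOH) consumed by the sample = 0.01079 - 0.004073 = 0.006714 mol.
n(C6H8O7) = 0.006714 / 3 = 0.002238 mol.
mass C6H8O7 = 0.002238 x 192.12 = 0.4300 g, so %C6H8O7 = 0.4300/0.7774 x 100 = 55.3%.

55.3%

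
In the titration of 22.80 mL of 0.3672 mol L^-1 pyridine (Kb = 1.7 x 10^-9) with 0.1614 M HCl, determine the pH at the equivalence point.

n(C5H5N) = 0.3672 x 0.02280 = 0.008372 mol; V(HCl) at equivalence = 0.008372/0.1614 = 0.05187 L.
At equivalence the base is fully converted to C5H5NH+; total volume = 0.07467 L, so [C5H5NH+] = 0.008372/0.07467 = 0.1121 M.
Ka(C5H5NH+) = Kw/Kb = 1.0e-14 / 1.7 x 10^-9 = 5.88e-6.
[H^+] = sqrt(Ka x [C5H5NH+]) = sqrt(5.88e-6 x 0.1121) = 0.000812 M.
pH = -log(0.000812) = 3.09.

3.09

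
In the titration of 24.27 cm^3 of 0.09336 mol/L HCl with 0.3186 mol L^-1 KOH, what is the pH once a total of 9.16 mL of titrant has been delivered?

12.29

n(acid) = 0.09336 x 0.02427 = 0.002266 mol; n(KOH) added = 0.3186 x 0.009160 = 0.002918 mol.
Base is in excess by 0.002918 - 0.002266 = 0.0006525 mol in a total volume of 0.03343 L.
[OH^-] = 0.0006525/0.03343 = 0.01952 M, so pOH = 1.71 and pH = 14.00 - 1.71 = 12.29.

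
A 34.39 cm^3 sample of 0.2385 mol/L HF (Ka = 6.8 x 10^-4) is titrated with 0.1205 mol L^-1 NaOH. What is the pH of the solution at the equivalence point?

8.04

n(HF) = 0.2385 x 0.03439 = 0.008202 mol; V(NaOH) at equivalence = 0.008202/0.1205 = 0.06807 L.
At equivalence all the acid is converted to F-; total volume = 0.03439 + 0.06807 = 0.1025 L, so [F-] = 0.008202/0.1025 = 0.08005 M.
Kb = Kw/Ka = 1.0e-14 / 6.8 x 10^-4 = 1.47e-11.
[OH^-] = sqrt(Kb x [F-]) = sqrt(1.47e-11 x 0.08005) = 1.09e-6 M.
pOH = 5.96, so pH = 14.00 - 5.96 = 8.04.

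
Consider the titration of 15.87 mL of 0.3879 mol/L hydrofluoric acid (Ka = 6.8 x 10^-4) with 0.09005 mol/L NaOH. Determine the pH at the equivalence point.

8.02

n(HF) = 0.3879 x 0.01587 = 0.006156 mol; V(NaOH) at equivalence = 0.006156/0.09005 = 0.06836 L.
At equivalence all the acid is converted to F-; total volume = 0.01587 + 0.06836 = 0.08423 L, so [F-] = 0.006156/0.08423 = 0.07308 M.
Kb = Kw/Ka = 1.0e-14 / 6.8 x 10^-4 = 1.47e-11.
[OH^-] = sqrt(Kb x [F-]) = sqrt(1.47e-11 x 0.07308) = 1.04e-6 M.
pOH = 5.98, so pH = 14.00 - 5.98 = 8.02.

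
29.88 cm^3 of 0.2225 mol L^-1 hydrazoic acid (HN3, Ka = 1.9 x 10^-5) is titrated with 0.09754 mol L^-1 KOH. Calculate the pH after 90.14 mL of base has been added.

n(acid) = 0.2225 x 0.02988 = 0.006648 mol; n(KOH) added = 0.09754 x 0.09014 = 0.008792 mol.
Base is in excess by 0.008792 - 0.006648 = 0.002144 mol in a total volume of 0.1200 L.
[OH^-] = 0.002144/0.1200 = 0.01786 M, so pOH = 1.75 and pH = 14.00 - 1.75 = 12.25.

12.25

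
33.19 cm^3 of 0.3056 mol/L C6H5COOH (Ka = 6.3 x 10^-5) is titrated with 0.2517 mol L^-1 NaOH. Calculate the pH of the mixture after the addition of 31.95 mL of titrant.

Initial n(C6H5COOH) = 0.3056 x 0.03319 = 0.01014 mol.
n(NaOH) added = 0.2517 x 0.03195 = 0.008042 mol, converting that many moles of C6H5COOH to C6H5COO-.
Remaining n(C6H5COOH) = 0.002101 mol; n(C6H5COO-) = 0.008042 mol.
By Henderson-Hasselbalch, pH = pKa + log([A^-]/[HA]) = 4.20 + log(0.008042/0.002101) = 4.20 + (+0.58) = 4.78.

4.78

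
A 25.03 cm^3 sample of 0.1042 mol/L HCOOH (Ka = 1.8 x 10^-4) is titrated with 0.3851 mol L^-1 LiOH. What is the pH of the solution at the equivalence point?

n(HCOOH) = 0.1042 x 0.02503 = 0.002608 mol; V(LiOH) at equivalence = 0.002608/0.3851 = 0.006773 L.
At equivalence all the acid is converted to HCOO-; total volume = 0.02503 + 0.006773 = 0.03180 L, so [HCOO-] = 0.002608/0.03180 = 0.08201 M.
Kb = Kw/Ka = 1.0e-14 / 1.8 x 10^-4 = 5.56e-11.
[OH^-] = sqrt(Kb x [HCOO-]) = sqrt(5.56e-11 x 0.08201) = 2.13e-6 M.
pOH = 5.67, so pH = 14.00 - 5.67 = 8.33.

8.33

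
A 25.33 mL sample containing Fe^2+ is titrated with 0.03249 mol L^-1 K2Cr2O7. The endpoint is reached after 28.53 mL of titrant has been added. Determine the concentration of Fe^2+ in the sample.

n(K2Cr2O7) = 0.03249 x 0.02853 = 0.0009269 mol.
From the balanced equation, 1 mol K2Cr2O7 reacts with 6 mol Fe^2+, so n(Fe^2+) = 0.0009269 x 6/1 = 0.005562 mol.
[Fe^2+] = 0.005562 / 0.02533 L = 0.220 M.

0.220 M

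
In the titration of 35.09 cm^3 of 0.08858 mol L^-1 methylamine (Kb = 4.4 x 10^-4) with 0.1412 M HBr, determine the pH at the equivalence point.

n(CH3NH2) = 0.08858 x 0.03509 = 0.003108 mol; V(HBr) at equivalence = 0.003108/0.1412 = 0.02201 L.
At equivalence the base is fully converted to CH3NH3+; total volume = 0.05710 L, so [CH3NH3+] = 0.003108/0.05710 = 0.05443 M.
Ka(CH3NH3+) = Kw/Kb = 1.0e-14 / 4.4 x 10^-4 = 2.27e-11.
[H^+] = sqrt(Ka x [CH3NH3+]) = sqrt(2.27e-11 x 0.05443) = 1.11e-6 M.
pH = -log(1.11e-6) = 5.95.

5.95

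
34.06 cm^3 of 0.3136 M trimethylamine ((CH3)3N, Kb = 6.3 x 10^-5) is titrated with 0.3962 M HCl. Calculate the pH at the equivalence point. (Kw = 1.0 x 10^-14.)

5.28

n((CH3)3N) = 0.3136 x 0.03406 = 0.01068 mol; V(HCl) at equivalence = 0.01068/0.3962 = 0.02696 L.
At equivalence the base is fully converted to (CH3)3NH+; total volume = 0.06102 L, so [(CH3)3NH+] = 0.01068/0.06102 = 0.1750 M.
Ka((CH3)3NH+) = Kw/Kb = 1.0e-14 / 6.3 x 10^-5 = 1.59e-10.
[H^+] = sqrt(Ka x [(CH3)3NH+]) = sqrt(1.59e-10 x 0.1750) = 5.27e-6 M.
pH = -log(5.27e-6) = 5.28.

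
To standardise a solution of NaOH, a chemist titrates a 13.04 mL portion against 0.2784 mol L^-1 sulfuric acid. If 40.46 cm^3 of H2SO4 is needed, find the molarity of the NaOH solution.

n(H2SO4) delivered = 0.2784 x 0.04046 = 0.01126 mol.
The reaction is 2 NaOH + 1 H2SO4, so n(NaOH) = 0.01126 x 2/1 = 0.02253 mol.
[NaOH] = 0.02253 mol / 0.01304 L = 1.73 M.

1.73 M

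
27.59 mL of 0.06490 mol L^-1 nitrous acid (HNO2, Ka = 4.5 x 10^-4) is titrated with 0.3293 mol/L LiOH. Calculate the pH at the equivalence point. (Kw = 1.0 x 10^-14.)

n(HNO2) = 0.06490 x 0.02759 = 0.001791 mol; V(LiOH) at equivalence = 0.001791/0.3293 = 0.005438 L.
At equivalence all the acid is converted to NO2-; total volume = 0.02759 + 0.005438 = 0.03303 L, so [NO2-] = 0.001791/0.03303 = 0.05422 M.
Kb = Kw/Ka = 1.0e-14 / 4.5 x 10^-4 = 2.22e-11.
[OH^-] = sqrt(Kb x [NO2-]) = sqrt(2.22e-11 x 0.05422) = 1.10e-6 M.
pOH = 5.96, so pH = 14.00 - 5.96 = 8.04.

8.04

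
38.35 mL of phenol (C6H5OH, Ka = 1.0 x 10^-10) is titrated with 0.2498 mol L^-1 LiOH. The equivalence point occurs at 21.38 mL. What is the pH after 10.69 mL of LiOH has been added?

10.69 mL is exactly half the equivalence volume (21.38/2), i.e. the half-equivalence point.
There, n(HA) = n(A^-), so pH = pKa = -log(1.0 x 10^-10) = 10.00.

10.00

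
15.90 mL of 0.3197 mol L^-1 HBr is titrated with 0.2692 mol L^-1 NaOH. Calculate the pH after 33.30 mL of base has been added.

12.90

n(acid) = 0.3197 x 0.01590 = 0.005083 mol; n(NaOH) added = 0.2692 x 0.03330 = 0.008964 mol.
Base is in excess by 0.008964 - 0.005083 = 0.003881 mol in a total volume of 0.04920 L.
[OH^-] = 0.003881/0.04920 = 0.07888 M, so pOH = 1.10 and pH = 14.00 - 1.10 = 12.90.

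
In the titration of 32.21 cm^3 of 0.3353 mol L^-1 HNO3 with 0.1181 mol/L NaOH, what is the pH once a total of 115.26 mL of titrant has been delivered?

12.28

n(acid) = 0.3353 x 0.03221 = 0.01080 mol; n(NaOH) added = 0.1181 x 0.1153 = 0.01361 mol.
Base is in excess by 0.01361 - 0.01080 = 0.002812 mol in a total volume of 0.1475 L.
[OH^-] = 0.002812/0.1475 = 0.01907 M, so pOH = 1.72 and pH = 14.00 - 1.72 = 12.28.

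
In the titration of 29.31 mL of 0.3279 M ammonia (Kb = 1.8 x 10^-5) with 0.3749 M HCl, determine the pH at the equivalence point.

n(NH3) = 0.3279 x 0.02931 = 0.009611 mol; V(HCl) at equivalence = 0.009611/0.3749 = 0.02564 L.
At equivalence the base is fully converted to NH4+; total volume = 0.05495 L, so [NH4+] = 0.009611/0.05495 = 0.1749 M.
Ka(NH4+) = Kw/Kb = 1.0e-14 / 1.8 x 10^-5 = 5.56e-10.
[H^+] = sqrt(Ka x [NH4+]) = sqrt(5.56e-10 x 0.1749) = 9.86e-6 M.
pH = -log(9.86e-6) = 5.01.

5.01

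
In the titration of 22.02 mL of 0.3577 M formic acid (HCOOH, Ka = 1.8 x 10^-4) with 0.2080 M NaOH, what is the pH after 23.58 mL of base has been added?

Initial n(HCOOH) = 0.3577 x 0.02202 = 0.007877 mol.
n(NaOH) added = 0.2080 x 0.02358 = 0.004905 mol, converting that many moles of HCOOH to HCOO-.
Remaining n(HCOOH) = 0.002972 mol; n(HCOO-) = 0.004905 mol.
By Henderson-Hasselbalch, pH = pKa + log([A^-]/[HA]) = 3.74 + log(0.004905/0.002972) = 3.74 + (+0.22) = 3.96.

3.96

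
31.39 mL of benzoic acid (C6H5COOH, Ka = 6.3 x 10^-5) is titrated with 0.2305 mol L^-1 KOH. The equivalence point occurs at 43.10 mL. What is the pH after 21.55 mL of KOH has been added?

4.20

21.55 mL is exactly half the equivalence volume (43.10/2), i.e. the half-equivalence point.
There, n(HA) = n(A^-), so pH = pKa = -log(6.3 x 10^-5) = 4.20.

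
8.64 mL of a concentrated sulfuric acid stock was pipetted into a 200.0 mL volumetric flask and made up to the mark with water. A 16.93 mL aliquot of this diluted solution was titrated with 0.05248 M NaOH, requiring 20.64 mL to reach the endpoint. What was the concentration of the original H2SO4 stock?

n(NaOH) = 0.05248 x 0.02064 = 0.001083 mol.
n(H2SO4) in the aliquot = 0.001083 x 1/2 = 0.0005416 mol.
[diluted H2SO4] = 0.0005416 / 0.01693 = 0.03199 M.
Dilution factor = 200.0/8.640 = 23.15, so [stock] = 0.03199 x 23.15 = 0.741 M.

0.741 M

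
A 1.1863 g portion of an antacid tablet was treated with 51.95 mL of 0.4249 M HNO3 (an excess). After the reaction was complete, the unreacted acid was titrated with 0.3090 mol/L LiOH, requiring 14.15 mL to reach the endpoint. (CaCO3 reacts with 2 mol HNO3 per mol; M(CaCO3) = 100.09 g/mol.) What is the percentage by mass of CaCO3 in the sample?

Total n(HNO3) added = 0.4249 x 0.05195 = 0.02207 mol.
n(LiOH) used = 0.3090 x 0.01415 = 0.004372 mol, which equals the excess n(HNO3).
So n(HNO3) consumed by the sample = 0.02207 - 0.004372 = 0.01770 mol.
n(CaCO3) = 0.01770 / 2 = 0.008851 mol.
mass CaCO3 = 0.008851 x 100.09 = 0.8859 g, so %CaCO3 = 0.8859/1.1863 x 100 = 74.7%.

74.7%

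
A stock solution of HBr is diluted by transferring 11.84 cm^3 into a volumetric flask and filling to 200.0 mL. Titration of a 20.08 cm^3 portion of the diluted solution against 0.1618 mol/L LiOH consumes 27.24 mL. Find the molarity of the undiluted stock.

3.71 M

n(LiOH) = 0.1618 x 0.02724 = 0.004407 mol.
n(HBr) in the aliquot = 0.004407 mol.
[diluted HBr] = 0.004407 / 0.02008 = 0.2195 M.
Dilution factor = 200.0/11.84 = 16.89, so [stock] = 0.2195 x 16.89 = 3.71 M.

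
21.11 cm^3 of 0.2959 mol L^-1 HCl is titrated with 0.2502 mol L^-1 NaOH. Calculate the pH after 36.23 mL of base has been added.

n(acid) = 0.2959 x 0.02111 = 0.006246 mol; n(NaOH) added = 0.2502 x 0.03623 = 0.009065 mol.
Base is in excess by 0.009065 - 0.006246 = 0.002818 mol in a total volume of 0.05734 L.
[OH^-] = 0.002818/0.05734 = 0.04915 M, so pOH = 1.31 and pH = 14.00 - 1.31 = 12.69.

12.69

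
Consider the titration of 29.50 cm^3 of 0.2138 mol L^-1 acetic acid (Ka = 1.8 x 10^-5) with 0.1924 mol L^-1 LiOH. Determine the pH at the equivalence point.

8.88

n(CH3COOH) = 0.2138 x 0.02950 = 0.006307 mol; V(LiOH) at equivalence = 0.006307/0.1924 = 0.03278 L.
At equivalence all the acid is converted to CH3COO-; total volume = 0.02950 + 0.03278 = 0.06228 L, so [CH3COO-] = 0.006307/0.06228 = 0.1013 M.
Kb = Kw/Ka = 1.0e-14 / 1.8 x 10^-5 = 5.56e-10.
[OH^-] = sqrt(Kb x [CH3COO-]) = sqrt(5.56e-10 x 0.1013) = 7.50e-6 M.
pOH = 5.12, so pH = 14.00 - 5.12 = 8.88.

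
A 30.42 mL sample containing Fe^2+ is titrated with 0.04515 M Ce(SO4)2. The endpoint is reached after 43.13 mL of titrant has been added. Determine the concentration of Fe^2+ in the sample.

n(Ce(SO4)2) = 0.04515 x 0.04313 = 0.001947 mol.
From the balanced equation, 1 mol Ce(SO4)2 reacts with 1 mol Fe^2+, so n(Fe^2+) = 0.001947 x 1/1 = 0.001947 mol.
[Fe^2+] = 0.001947 / 0.03042 L = 0.0640 M.

0.0640 M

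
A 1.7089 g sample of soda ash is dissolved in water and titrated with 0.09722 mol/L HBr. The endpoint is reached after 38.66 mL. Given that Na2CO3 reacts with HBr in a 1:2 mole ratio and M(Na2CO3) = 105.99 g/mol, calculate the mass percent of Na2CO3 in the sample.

n(HBr) = 0.09722 x 0.03866 = 0.003759 mol.
n(Na2CO3) = 0.003759 / 2 = 0.001879 mol.
mass of Na2CO3 = 0.001879 x 105.99 = 0.1992 g.
% purity = 0.1992 / 1.7089 x 100 = 11.7%.

11.7%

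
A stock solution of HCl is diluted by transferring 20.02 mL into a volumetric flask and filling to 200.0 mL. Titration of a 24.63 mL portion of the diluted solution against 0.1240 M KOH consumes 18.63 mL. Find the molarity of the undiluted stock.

n(KOH) = 0.1240 x 0.01863 = 0.002310 mol.
n(HCl) in the aliquot = 0.002310 mol.
[diluted HCl] = 0.002310 / 0.02463 = 0.09379 M.
Dilution factor = 200.0/20.02 = 9.990, so [stock] = 0.09379 x 9.990 = 0.937 M.

0.937 M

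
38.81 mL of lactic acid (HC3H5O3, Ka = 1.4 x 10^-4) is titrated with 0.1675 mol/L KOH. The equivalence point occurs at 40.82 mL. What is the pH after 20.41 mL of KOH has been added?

3.85

20.41 mL is exactly half the equivalence volume (40.82/2), i.e. the half-equivalence point.
There, n(HA) = n(A^-), so pH = pKa = -log(1.4 x 10^-4) = 3.85.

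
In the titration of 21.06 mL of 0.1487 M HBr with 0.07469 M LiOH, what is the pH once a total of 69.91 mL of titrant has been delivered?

n(acid) = 0.1487 x 0.02106 = 0.003132 mol; n(LiOH) added = 0.07469 x 0.06991 = 0.005222 mol.
Base is in excess by 0.005222 - 0.003132 = 0.002090 mol in a total volume of 0.09097 L.
[OH^-] = 0.002090/0.09097 = 0.02297 M, so pOH = 1.64 and pH = 14.00 - 1.64 = 12.36.

12.36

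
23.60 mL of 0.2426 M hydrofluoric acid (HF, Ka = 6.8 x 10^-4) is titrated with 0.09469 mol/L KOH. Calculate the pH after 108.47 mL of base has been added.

12.54

n(acid) = 0.2426 x 0.02360 = 0.005725 mol; n(KOH) added = 0.09469 x 0.1085 = 0.01027 mol.
Base is in excess by 0.01027 - 0.005725 = 0.004546 mol in a total volume of 0.1321 L.
[OH^-] = 0.004546/0.1321 = 0.03442 M, so pOH = 1.46 and pH = 14.00 - 1.46 = 12.54.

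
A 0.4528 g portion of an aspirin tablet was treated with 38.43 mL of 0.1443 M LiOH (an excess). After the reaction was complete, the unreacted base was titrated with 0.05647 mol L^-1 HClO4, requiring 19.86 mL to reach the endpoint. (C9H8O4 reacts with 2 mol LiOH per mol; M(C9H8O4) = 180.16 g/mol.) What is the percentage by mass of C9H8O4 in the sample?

88.0%

Total n(LiOH) added = 0.1443 x 0.03843 = 0.005545 mol.
n(HClO4) used = 0.05647 x 0.01986 = 0.001121 mol, which equals the excess n(LiOH).
So n(LiOH) consumed by the sample = 0.005545 - 0.001121 = 0.004424 mol.
n(C9H8O4) = 0.004424 / 2 = 0.002212 mol.
mass C9H8O4 = 0.002212 x 180.16 = 0.3985 g, so %C9H8O4 = 0.3985/0.4528 x 100 = 88.0%.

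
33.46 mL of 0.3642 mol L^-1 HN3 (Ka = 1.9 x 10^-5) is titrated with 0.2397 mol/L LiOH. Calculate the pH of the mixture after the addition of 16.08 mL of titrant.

4.39

Initial n(HN3) = 0.3642 x 0.03346 = 0.01219 mol.
n(LiOH) added = 0.2397 x 0.01608 = 0.003854 mol, converting that many moles of HN3 to N3-.
Remaining n(HN3) = 0.008332 mol; n(N3-) = 0.003854 mol.
By Henderson-Hasselbalch, pH = pKa + log([A^-]/[HA]) = 4.72 + log(0.003854/0.008332) = 4.72 + (-0.33) = 4.39.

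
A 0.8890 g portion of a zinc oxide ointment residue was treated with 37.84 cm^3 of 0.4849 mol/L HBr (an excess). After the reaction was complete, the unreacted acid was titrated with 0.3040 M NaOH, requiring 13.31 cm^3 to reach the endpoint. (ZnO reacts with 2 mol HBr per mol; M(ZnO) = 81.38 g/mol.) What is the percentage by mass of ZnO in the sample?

65.5%

Total n(HBr) added = 0.4849 x 0.03784 = 0.01835 mol.
n(NaOH) used = 0.3040 x 0.01331 = 0.004046 mol, which equals the excess n(HBr).
So n(HBr) consumed by the sample = 0.01835 - 0.004046 = 0.01430 mol.
n(ZnO) = 0.01430 / 2 = 0.007151 mol.
mass ZnO = 0.007151 x 81.38 = 0.5820 g, so %ZnO = 0.5820/0.8890 x 100 = 65.5%.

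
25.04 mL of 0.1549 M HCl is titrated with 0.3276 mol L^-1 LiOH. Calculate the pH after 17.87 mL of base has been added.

12.66

n(acid) = 0.1549 x 0.02504 = 0.003879 mol; n(LiOH) added = 0.3276 x 0.01787 = 0.005854 mol.
Base is in excess by 0.005854 - 0.003879 = 0.001976 mol in a total volume of 0.04291 L.
[OH^-] = 0.001976/0.04291 = 0.04604 M, so pOH = 1.34 and pH = 14.00 - 1.34 = 12.66.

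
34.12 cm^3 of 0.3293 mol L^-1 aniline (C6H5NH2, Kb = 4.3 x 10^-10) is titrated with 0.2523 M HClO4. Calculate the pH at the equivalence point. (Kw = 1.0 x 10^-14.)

2.74

n(C6H5NH2) = 0.3293 x 0.03412 = 0.01124 mol; V(HClO4) at equivalence = 0.01124/0.2523 = 0.04453 L.
At equivalence the base is fully converted to C6H5NH3+; total volume = 0.07865 L, so [C6H5NH3+] = 0.01124/0.07865 = 0.1429 M.
Ka(C6H5NH3+) = Kw/Kb = 1.0e-14 / 4.3 x 10^-10 = 2.33e-5.
[H^+] = sqrt(Ka x [C6H5NH3+]) = sqrt(2.33e-5 x 0.1429) = 0.00182 M.
pH = -log(0.00182) = 2.74.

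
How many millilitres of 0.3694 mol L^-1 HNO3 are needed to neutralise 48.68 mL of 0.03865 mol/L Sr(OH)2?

n(Sr(OH)2) = 0.03865 mol/L x 0.04868 L = 0.001881 mol.
The neutralisation is 1 Sr(OH)2 : 2 HNO3, so n(HNO3) = 0.001881 x 2/1 = 0.003763 mol.
V(HNO3) = 0.003763 / 0.3694 = 0.01019 L = 10.2 mL.

10.2 mL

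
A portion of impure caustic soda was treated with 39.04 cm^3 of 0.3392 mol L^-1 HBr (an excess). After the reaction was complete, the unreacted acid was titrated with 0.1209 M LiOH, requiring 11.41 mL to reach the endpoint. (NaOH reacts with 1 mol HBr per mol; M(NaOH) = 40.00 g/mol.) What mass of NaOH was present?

Total n(HBr) added = 0.3392 x 0.03904 = 0.01324 mol.
n(LiOH) used = 0.1209 x 0.01141 = 0.001379 mol, which equals the excess n(HBr).
So n(HBr) consumed by the sample = 0.01324 - 0.001379 = 0.01186 mol.
n(NaOH) = 0.01186 / 1 = 0.01186 mol.
mass = 0.01186 mol x 40.00 g/mol = 0.475 g.

0.475 g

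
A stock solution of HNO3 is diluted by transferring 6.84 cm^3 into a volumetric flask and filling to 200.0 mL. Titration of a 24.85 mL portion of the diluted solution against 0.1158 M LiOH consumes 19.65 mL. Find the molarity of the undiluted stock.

n(LiOH) = 0.1158 x 0.01965 = 0.002275 mol.
n(HNO3) in the aliquot = 0.002275 mol.
[diluted HNO3] = 0.002275 / 0.02485 = 0.09157 M.
Dilution factor = 200.0/6.840 = 29.24, so [stock] = 0.09157 x 29.24 = 2.68 M.

2.68 M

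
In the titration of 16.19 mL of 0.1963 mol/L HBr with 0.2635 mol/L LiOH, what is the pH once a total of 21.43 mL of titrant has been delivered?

n(acid) = 0.1963 x 0.01619 = 0.003178 mol; n(LiOH) added = 0.2635 x 0.02143 = 0.005647 mol.
Base is in excess by 0.005647 - 0.003178 = 0.002469 mol in a total volume of 0.03762 L.
[OH^-] = 0.002469/0.03762 = 0.06562 M, so pOH = 1.18 and pH = 14.00 - 1.18 = 12.82.

12.82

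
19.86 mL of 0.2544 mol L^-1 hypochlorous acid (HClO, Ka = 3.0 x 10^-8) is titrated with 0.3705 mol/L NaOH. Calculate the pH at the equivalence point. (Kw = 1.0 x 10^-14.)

n(HClO) = 0.2544 x 0.01986 = 0.005052 mol; V(NaOH) at equivalence = 0.005052/0.3705 = 0.01364 L.
At equivalence all the acid is converted to ClO-; total volume = 0.01986 + 0.01364 = 0.03350 L, so [ClO-] = 0.005052/0.03350 = 0.1508 M.
Kb = Kw/Ka = 1.0e-14 / 3.0 x 10^-8 = 3.33e-7.
[OH^-] = sqrt(Kb x [ClO-]) = sqrt(3.33e-7 x 0.1508) = 0.000224 M.
pOH = 3.65, so pH = 14.00 - 3.65 = 10.35.

10.35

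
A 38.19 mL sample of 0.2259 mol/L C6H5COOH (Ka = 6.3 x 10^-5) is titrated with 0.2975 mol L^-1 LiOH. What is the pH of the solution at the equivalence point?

8.65

n(C6H5COOH) = 0.2259 x 0.03819 = 0.008627 mol; V(LiOH) at equivalence = 0.008627/0.2975 = 0.02900 L.
At equivalence all the acid is converted to C6H5COO-; total volume = 0.03819 + 0.02900 = 0.06719 L, so [C6H5COO-] = 0.008627/0.06719 = 0.1284 M.
Kb = Kw/Ka = 1.0e-14 / 6.3 x 10^-5 = 1.59e-10.
[OH^-] = sqrt(Kb x [C6H5COO-]) = sqrt(1.59e-10 x 0.1284) = 4.51e-6 M.
pOH = 5.35, so pH = 14.00 - 5.35 = 8.65.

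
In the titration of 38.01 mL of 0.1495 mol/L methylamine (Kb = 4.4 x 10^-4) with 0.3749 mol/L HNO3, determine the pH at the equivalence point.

n(CH3NH2) = 0.1495 x 0.03801 = 0.005682 mol; V(HNO3) at equivalence = 0.005682/0.3749 = 0.01516 L.
At equivalence the base is fully converted to CH3NH3+; total volume = 0.05317 L, so [CH3NH3+] = 0.005682/0.05317 = 0.1069 M.
Ka(CH3NH3+) = Kw/Kb = 1.0e-14 / 4.4 x 10^-4 = 2.27e-11.
[H^+] = sqrt(Ka x [CH3NH3+]) = sqrt(2.27e-11 x 0.1069) = 1.56e-6 M.
pH = -log(1.56e-6) = 5.81.

5.81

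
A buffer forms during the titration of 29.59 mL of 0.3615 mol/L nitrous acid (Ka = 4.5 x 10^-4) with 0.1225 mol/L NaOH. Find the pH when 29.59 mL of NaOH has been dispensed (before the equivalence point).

3.06

Initial n(HNO2) = 0.3615 x 0.02959 = 0.01070 mol.
n(NaOH) added = 0.1225 x 0.02959 = 0.003625 mol, converting that many moles of HNO2 to NO2-.
Remaining n(HNO2) = 0.007072 mol; n(NO2-) = 0.003625 mol.
By Henderson-Hasselbalch, pH = pKa + log([A^-]/[HA]) = 3.35 + log(0.003625/0.007072) = 3.35 + (-0.29) = 3.06.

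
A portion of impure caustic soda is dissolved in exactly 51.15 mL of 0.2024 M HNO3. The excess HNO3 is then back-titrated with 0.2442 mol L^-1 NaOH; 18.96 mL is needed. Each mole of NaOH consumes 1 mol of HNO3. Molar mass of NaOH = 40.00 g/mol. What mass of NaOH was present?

Total n(HNO3) added = 0.2024 x 0.05115 = 0.01035 mol.
n(NaOH) used = 0.2442 x 0.01896 = 0.004630 mol, which equals the excess n(HNO3).
So n(HNO3) consumed by the sample = 0.01035 - 0.004630 = 0.005723 mol.
n(NaOH) = 0.005723 / 1 = 0.005723 mol.
mass = 0.005723 mol x 40.00 g/mol = 0.229 g.

0.229 g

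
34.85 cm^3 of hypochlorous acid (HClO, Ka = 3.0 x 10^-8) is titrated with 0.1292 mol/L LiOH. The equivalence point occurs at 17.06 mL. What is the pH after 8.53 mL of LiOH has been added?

7.52

8.53 mL is exactly half the equivalence volume (17.06/2), i.e. the half-equivalence point.
There, n(HA) = n(A^-), so pH = pKa = -log(3.0 x 10^-8) = 7.52.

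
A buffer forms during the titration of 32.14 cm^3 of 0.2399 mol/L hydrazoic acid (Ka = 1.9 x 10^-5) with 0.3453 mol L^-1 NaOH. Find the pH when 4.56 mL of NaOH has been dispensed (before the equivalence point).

Initial n(HN3) = 0.2399 x 0.03214 = 0.007710 mol.
n(NaOH) added = 0.3453 x 0.004560 = 0.001575 mol, converting that many moles of HN3 to N3-.
Remaining n(HN3) = 0.006136 mol; n(N3-) = 0.001575 mol.
By Henderson-Hasselbalch, pH = pKa + log([A^-]/[HA]) = 4.72 + log(0.001575/0.006136) = 4.72 + (-0.59) = 4.13.

4.13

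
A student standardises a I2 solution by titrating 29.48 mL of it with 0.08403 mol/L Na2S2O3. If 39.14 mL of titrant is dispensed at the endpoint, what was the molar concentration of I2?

0.0558 M

n(Na2S2O3) = 0.08403 x 0.03914 = 0.003289 mol.
From the balanced equation, 2 mol Na2S2O3 reacts with 1 mol I2, so n(I2) = 0.003289 x 1/2 = 0.001644 mol.
[I2] = 0.001644 / 0.02948 L = 0.0558 M.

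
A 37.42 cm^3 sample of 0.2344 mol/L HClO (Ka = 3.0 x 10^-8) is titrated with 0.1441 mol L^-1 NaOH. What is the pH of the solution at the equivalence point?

n(HClO) = 0.2344 x 0.03742 = 0.008771 mol; V(NaOH) at equivalence = 0.008771/0.1441 = 0.06087 L.
At equivalence all the acid is converted to ClO-; total volume = 0.03742 + 0.06087 = 0.09829 L, so [ClO-] = 0.008771/0.09829 = 0.08924 M.
Kb = Kw/Ka = 1.0e-14 / 3.0 x 10^-8 = 3.33e-7.
[OH^-] = sqrt(Kb x [ClO-]) = sqrt(3.33e-7 x 0.08924) = 0.000172 M.
pOH = 3.76, so pH = 14.00 - 3.76 = 10.24.

10.24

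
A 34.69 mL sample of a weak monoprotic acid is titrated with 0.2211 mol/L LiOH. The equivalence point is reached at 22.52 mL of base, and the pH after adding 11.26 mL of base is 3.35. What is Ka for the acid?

11.26 mL is half of the equivalence volume, so this is the half-equivalence point where [HA] = [A^-].
At half-equivalence pH = pKa, so pKa = 3.35.
Ka = 10^(-3.35) = 4.5 x 10^-4.

4.5 x 10^-4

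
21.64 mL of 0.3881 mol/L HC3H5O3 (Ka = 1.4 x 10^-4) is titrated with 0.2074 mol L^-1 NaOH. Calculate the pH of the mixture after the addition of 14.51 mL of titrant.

Initial n(HC3H5O3) = 0.3881 x 0.02164 = 0.008398 mol.
n(NaOH) added = 0.2074 x 0.01451 = 0.003009 mol, converting that many moles of HC3H5O3 to C3H5O3-.
Remaining n(HC3H5O3) = 0.005389 mol; n(C3H5O3-) = 0.003009 mol.
By Henderson-Hasselbalch, pH = pKa + log([A^-]/[HA]) = 3.85 + log(0.003009/0.005389) = 3.85 + (-0.25) = 3.60.

3.60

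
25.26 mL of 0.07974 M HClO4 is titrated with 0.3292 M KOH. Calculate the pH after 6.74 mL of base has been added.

n(acid) = 0.07974 x 0.02526 = 0.002014 mol; n(KOH) added = 0.3292 x 0.006740 = 0.002219 mol.
Base is in excess by 0.002219 - 0.002014 = 0.0002046 mol in a total volume of 0.03200 L.
[OH^-] = 0.0002046/0.03200 = 0.006393 M, so pOH = 2.19 and pH = 14.00 - 2.19 = 11.81.

11.81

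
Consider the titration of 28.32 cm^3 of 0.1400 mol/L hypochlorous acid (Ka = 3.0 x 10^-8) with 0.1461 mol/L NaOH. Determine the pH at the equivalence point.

10.19

n(HClO) = 0.1400 x 0.02832 = 0.003965 mol; V(NaOH) at equivalence = 0.003965/0.1461 = 0.02714 L.
At equivalence all the acid is converted to ClO-; total volume = 0.02832 + 0.02714 = 0.05546 L, so [ClO-] = 0.003965/0.05546 = 0.07149 M.
Kb = Kw/Ka = 1.0e-14 / 3.0 x 10^-8 = 3.33e-7.
[OH^-] = sqrt(Kb x [ClO-]) = sqrt(3.33e-7 x 0.07149) = 0.000154 M.
pOH = 3.81, so pH = 14.00 - 3.81 = 10.19.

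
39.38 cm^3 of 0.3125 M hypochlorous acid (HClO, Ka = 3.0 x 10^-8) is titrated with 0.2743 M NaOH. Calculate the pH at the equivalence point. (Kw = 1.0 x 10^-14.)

n(HClO) = 0.3125 x 0.03938 = 0.01231 mol; V(NaOH) at equivalence = 0.01231/0.2743 = 0.04486 L.
At equivalence all the acid is converted to ClO-; total volume = 0.03938 + 0.04486 = 0.08424 L, so [ClO-] = 0.01231/0.08424 = 0.1461 M.
Kb = Kw/Ka = 1.0e-14 / 3.0 x 10^-8 = 3.33e-7.
[OH^-] = sqrt(Kb x [ClO-]) = sqrt(3.33e-7 x 0.1461) = 0.000221 M.
pOH = 3.66, so pH = 14.00 - 3.66 = 10.34.

10.34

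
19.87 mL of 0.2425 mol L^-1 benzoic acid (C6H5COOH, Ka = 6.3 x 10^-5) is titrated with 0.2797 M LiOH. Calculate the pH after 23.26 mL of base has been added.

n(acid) = 0.2425 x 0.01987 = 0.004818 mol; n(LiOH) added = 0.2797 x 0.02326 = 0.006506 mol.
Base is in excess by 0.006506 - 0.004818 = 0.001687 mol in a total volume of 0.04313 L.
[OH^-] = 0.001687/0.04313 = 0.03912 M, so pOH = 1.41 and pH = 14.00 - 1.41 = 12.59.

12.59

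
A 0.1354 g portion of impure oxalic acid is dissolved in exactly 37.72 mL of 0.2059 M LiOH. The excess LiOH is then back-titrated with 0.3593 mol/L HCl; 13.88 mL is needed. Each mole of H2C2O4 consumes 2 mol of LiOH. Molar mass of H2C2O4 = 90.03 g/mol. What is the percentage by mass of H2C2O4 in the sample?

92.4%

Total n(LiOH) added = 0.2059 x 0.03772 = 0.007767 mol.
n(HCl) used = 0.3593 x 0.01388 = 0.004987 mol, which equals the excess n(LiOH).
So n(LiOH) consumed by the sample = 0.007767 - 0.004987 = 0.002779 mol.
n(H2C2O4) = 0.002779 / 2 = 0.001390 mol.
mass H2C2O4 = 0.001390 x 90.03 = 0.1251 g, so %H2C2O4 = 0.1251/0.1354 x 100 = 92.4%.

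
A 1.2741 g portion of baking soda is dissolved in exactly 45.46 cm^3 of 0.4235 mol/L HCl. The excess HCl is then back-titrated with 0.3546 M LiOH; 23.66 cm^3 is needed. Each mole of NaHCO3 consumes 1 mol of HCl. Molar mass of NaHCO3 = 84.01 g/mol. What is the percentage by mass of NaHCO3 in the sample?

Total n(HCl) added = 0.4235 x 0.04546 = 0.01925 mol.
n(LiOH) used = 0.3546 x 0.02366 = 0.008390 mol, which equals the excess n(HCl).
So n(HCl) consumed by the sample = 0.01925 - 0.008390 = 0.01086 mol.
n(NaHCO3) = 0.01086 / 1 = 0.01086 mol.
mass NaHCO3 = 0.01086 x 84.01 = 0.9126 g, so %NaHCO3 = 0.9126/1.2741 x 100 = 71.6%.

71.6%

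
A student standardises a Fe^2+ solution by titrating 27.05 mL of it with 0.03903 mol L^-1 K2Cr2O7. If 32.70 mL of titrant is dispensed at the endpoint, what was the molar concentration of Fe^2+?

n(K2Cr2O7) = 0.03903 x 0.03270 = 0.001276 mol.
From the balanced equation, 1 mol K2Cr2O7 reacts with 6 mol Fe^2+, so n(Fe^2+) = 0.001276 x 6/1 = 0.007658 mol.
[Fe^2+] = 0.007658 / 0.02705 L = 0.283 M.

0.283 M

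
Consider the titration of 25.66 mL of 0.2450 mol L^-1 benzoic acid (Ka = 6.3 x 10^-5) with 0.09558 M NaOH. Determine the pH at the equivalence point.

n(C6H5COOH) = 0.2450 x 0.02566 = 0.006287 mol; V(NaOH) at equivalence = 0.006287/0.09558 = 0.06577 L.
At equivalence all the acid is converted to C6H5COO-; total volume = 0.02566 + 0.06577 = 0.09143 L, so [C6H5COO-] = 0.006287/0.09143 = 0.06876 M.
Kb = Kw/Ka = 1.0e-14 / 6.3 x 10^-5 = 1.59e-10.
[OH^-] = sqrt(Kb x [C6H5COO-]) = sqrt(1.59e-10 x 0.06876) = 3.30e-6 M.
pOH = 5.48, so pH = 14.00 - 5.48 = 8.52.

8.52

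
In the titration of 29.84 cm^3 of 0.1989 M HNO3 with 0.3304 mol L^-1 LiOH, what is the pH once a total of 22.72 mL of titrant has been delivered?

n(acid) = 0.1989 x 0.02984 = 0.005935 mol; n(LiOH) added = 0.3304 x 0.02272 = 0.007507 mol.
Base is in excess by 0.007507 - 0.005935 = 0.001572 mol in a total volume of 0.05256 L.
[OH^-] = 0.001572/0.05256 = 0.02990 M, so pOH = 1.52 and pH = 14.00 - 1.52 = 12.48.

12.48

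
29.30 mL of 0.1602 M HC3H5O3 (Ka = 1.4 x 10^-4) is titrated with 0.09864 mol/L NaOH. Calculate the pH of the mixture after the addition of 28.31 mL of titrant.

4.02

Initial n(HC3H5O3) = 0.1602 x 0.02930 = 0.004694 mol.
n(NaOH) added = 0.09864 x 0.02831 = 0.002792 mol, converting that many moles of HC3H5O3 to C3H5O3-.
Remaining n(HC3H5O3) = 0.001901 mol; n(C3H5O3-) = 0.002792 mol.
By Henderson-Hasselbalch, pH = pKa + log([A^-]/[HA]) = 3.85 + log(0.002792/0.001901) = 3.85 + (+0.17) = 4.02.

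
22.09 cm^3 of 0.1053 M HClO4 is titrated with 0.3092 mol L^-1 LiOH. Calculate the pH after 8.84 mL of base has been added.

n(acid) = 0.1053 x 0.02209 = 0.002326 mol; n(LiOH) added = 0.3092 x 0.008840 = 0.002733 mol.
Base is in excess by 0.002733 - 0.002326 = 0.0004073 mol in a total volume of 0.03093 L.
[OH^-] = 0.0004073/0.03093 = 0.01317 M, so pOH = 1.88 and pH = 14.00 - 1.88 = 12.12.

12.12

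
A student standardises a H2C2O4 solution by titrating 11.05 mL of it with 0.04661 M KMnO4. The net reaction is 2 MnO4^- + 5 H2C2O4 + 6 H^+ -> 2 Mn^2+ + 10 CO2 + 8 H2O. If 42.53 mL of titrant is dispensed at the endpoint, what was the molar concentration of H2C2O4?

0.448 M

n(KMnO4) = 0.04661 x 0.04253 = 0.001982 mol.
From the balanced equation, 2 mol KMnO4 reacts with 5 mol H2C2O4, so n(H2C2O4) = 0.001982 x 5/2 = 0.004956 mol.
[H2C2O4] = 0.004956 / 0.01105 L = 0.448 M.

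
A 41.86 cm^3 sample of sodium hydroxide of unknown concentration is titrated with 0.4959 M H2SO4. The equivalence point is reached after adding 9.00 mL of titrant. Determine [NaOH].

0.213 M

n(H2SO4) delivered = 0.4959 x 0.009000 = 0.004463 mol.
The reaction is 2 NaOH + 1 H2SO4, so n(NaOH) = 0.004463 x 2/1 = 0.008926 mol.
[NaOH] = 0.008926 mol / 0.04186 L = 0.213 M.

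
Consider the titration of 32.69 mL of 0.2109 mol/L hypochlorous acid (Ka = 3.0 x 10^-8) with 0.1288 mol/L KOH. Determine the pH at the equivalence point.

n(HClO) = 0.2109 x 0.03269 = 0.006894 mol; V(KOH) at equivalence = 0.006894/0.1288 = 0.05353 L.
At equivalence all the acid is converted to ClO-; total volume = 0.03269 + 0.05353 = 0.08622 L, so [ClO-] = 0.006894/0.08622 = 0.07996 M.
Kb = Kw/Ka = 1.0e-14 / 3.0 x 10^-8 = 3.33e-7.
[OH^-] = sqrt(Kb x [ClO-]) = sqrt(3.33e-7 x 0.07996) = 0.000163 M.
pOH = 3.79, so pH = 14.00 - 3.79 = 10.21.

10.21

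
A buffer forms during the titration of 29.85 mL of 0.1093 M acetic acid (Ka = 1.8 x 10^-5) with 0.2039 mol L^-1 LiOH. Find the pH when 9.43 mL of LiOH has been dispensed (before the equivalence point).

Initial n(CH3COOH) = 0.1093 x 0.02985 = 0.003263 mol.
n(LiOH) added = 0.2039 x 0.009430 = 0.001923 mol, converting that many moles of CH3COOH to CH3COO-.
Remaining n(CH3COOH) = 0.001340 mol; n(CH3COO-) = 0.001923 mol.
By Henderson-Hasselbalch, pH = pKa + log([A^-]/[HA]) = 4.74 + log(0.001923/0.001340) = 4.74 + (+0.16) = 4.90.

4.90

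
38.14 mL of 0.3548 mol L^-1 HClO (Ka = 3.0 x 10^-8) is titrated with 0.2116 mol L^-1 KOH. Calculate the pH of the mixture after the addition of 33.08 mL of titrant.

Initial n(HClO) = 0.3548 x 0.03814 = 0.01353 mol.
n(KOH) added = 0.2116 x 0.03308 = 0.007000 mol, converting that many moles of HClO to ClO-.
Remaining n(HClO) = 0.006532 mol; n(ClO-) = 0.007000 mol.
By Henderson-Hasselbalch, pH = pKa + log([A^-]/[HA]) = 7.52 + log(0.007000/0.006532) = 7.52 + (+0.03) = 7.55.

7.55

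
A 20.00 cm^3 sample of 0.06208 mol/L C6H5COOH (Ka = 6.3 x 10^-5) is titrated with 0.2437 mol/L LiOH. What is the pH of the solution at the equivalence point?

8.45

n(C6H5COOH) = 0.06208 x 0.02000 = 0.001242 mol; V(LiOH) at equivalence = 0.001242/0.2437 = 0.005095 L.
At equivalence all the acid is converted to C6H5COO-; total volume = 0.02000 + 0.005095 = 0.02509 L, so [C6H5COO-] = 0.001242/0.02509 = 0.04948 M.
Kb = Kw/Ka = 1.0e-14 / 6.3 x 10^-5 = 1.59e-10.
[OH^-] = sqrt(Kb x [C6H5COO-]) = sqrt(1.59e-10 x 0.04948) = 2.80e-6 M.
pOH = 5.55, so pH = 14.00 - 5.55 = 8.45.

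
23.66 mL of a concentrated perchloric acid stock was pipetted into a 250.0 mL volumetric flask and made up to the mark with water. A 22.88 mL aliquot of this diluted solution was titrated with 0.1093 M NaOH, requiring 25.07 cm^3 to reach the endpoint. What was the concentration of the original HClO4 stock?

n(NaOH) = 0.1093 x 0.02507 = 0.002740 mol.
n(HClO4) in the aliquot = 0.002740 mol.
[diluted HClO4] = 0.002740 / 0.02288 = 0.1198 M.
Dilution factor = 250.0/23.66 = 10.57, so [stock] = 0.1198 x 10.57 = 1.27 M.

1.27 M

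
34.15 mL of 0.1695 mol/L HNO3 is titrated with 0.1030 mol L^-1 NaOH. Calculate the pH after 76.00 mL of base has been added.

n(acid) = 0.1695 x 0.03415 = 0.005788 mol; n(NaOH) added = 0.1030 x 0.07600 = 0.007828 mol.
Base is in excess by 0.007828 - 0.005788 = 0.002040 mol in a total volume of 0.1102 L.
[OH^-] = 0.002040/0.1102 = 0.01852 M, so pOH = 1.73 and pH = 14.00 - 1.73 = 12.27.

12.27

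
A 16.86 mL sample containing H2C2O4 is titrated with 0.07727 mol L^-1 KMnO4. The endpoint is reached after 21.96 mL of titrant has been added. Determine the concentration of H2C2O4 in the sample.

n(KMnO4) = 0.07727 x 0.02196 = 0.001697 mol.
From the balanced equation, 2 mol KMnO4 reacts with 5 mol H2C2O4, so n(H2C2O4) = 0.001697 x 5/2 = 0.004242 mol.
[H2C2O4] = 0.004242 / 0.01686 L = 0.252 M.

0.252 M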